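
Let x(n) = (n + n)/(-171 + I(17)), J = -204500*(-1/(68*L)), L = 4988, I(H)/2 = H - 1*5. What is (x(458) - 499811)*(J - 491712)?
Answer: 180204353454753023/733236 ≈ 2.4577e+11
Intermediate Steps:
I(H) = -10 + 2*H (I(H) = 2*(H - 1*5) = 2*(H - 5) = 2*(-5 + H) = -10 + 2*H)
J = 51125/84796 (J = -204500/((-68*4988)) = -204500/(-339184) = -204500*(-1/339184) = 51125/84796 ≈ 0.60292)
x(n) = -2*n/147 (x(n) = (n + n)/(-171 + (-10 + 2*17)) = (2*n)/(-171 + (-10 + 34)) = (2*n)/(-171 + 24) = (2*n)/(-147) = (2*n)*(-1/147) = -2*n/147)
(x(458) - 499811)*(J - 491712) = (-2/147*458 - 499811)*(51125/84796 - 491712) = (-916/147 - 499811)*(-41695159627/84796) = -73473133/147*(-41695159627/84796) = 180204353454753023/733236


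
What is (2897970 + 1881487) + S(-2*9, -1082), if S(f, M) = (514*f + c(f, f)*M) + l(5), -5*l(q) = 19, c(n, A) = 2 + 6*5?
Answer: 23677886/5 ≈ 4.7356e+6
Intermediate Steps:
c(n, A) = 32 (c(n, A) = 2 + 30 = 32)
l(q) = -19/5 (l(q) = -⅕*19 = -19/5)
S(f, M) = -19/5 + 32*M + 514*f (S(f, M) = (514*f + 32*M) - 19/5 = (32*M + 514*f) - 19/5 = -19/5 + 32*M + 514*f)
(2897970 + 1881487) + S(-2*9, -1082) = (2897970 + 1881487) + (-19/5 + 32*(-1082) + 514*(-2*9)) = 4779457 + (-19/5 - 34624 + 514*(-18)) = 4779457 + (-19/5 - 34624 - 9252) = 4779457 - 219399/5 = 23677886/5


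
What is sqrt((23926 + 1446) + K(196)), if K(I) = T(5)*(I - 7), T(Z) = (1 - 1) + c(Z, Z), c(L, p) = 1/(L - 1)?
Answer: sqrt(101677)/2 ≈ 159.43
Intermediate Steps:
c(L, p) = 1/(-1 + L)
T(Z) = 1/(-1 + Z) (T(Z) = (1 - 1) + 1/(-1 + Z) = 0 + 1/(-1 + Z) = 1/(-1 + Z))
K(I) = -7/4 + I/4 (K(I) = (I - 7)/(-1 + 5) = (-7 + I)/4 = -7/4 + I/4)
sqrt((23926 + 1446) + K(196)) = sqrt((23926 + 1446) + (-7/4 + (1/4)*196)) = sqrt(25372 + (-7/4 + 49)) = sqrt(25372 + 189/4) = sqrt(101677/4) = sqrt(101677)/2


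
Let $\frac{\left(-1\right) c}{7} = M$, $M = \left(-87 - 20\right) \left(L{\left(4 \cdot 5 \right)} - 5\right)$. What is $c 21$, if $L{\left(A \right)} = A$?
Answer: $235935$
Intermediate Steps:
$M = -1605$ ($M = \left(-87 - 20\right) \left(4 \cdot 5 - 5\right) = - 107 \left(20 - 5\right) = \left(-107\right) 15 = -1605$)
$c = 11235$ ($c = \left(-7\right) \left(-1605\right) = 11235$)
$c 21 = 11235 \cdot 21 = 235935$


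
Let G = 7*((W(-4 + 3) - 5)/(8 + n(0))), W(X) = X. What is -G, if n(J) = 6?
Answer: 3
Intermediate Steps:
G = -3 (G = 7*(((-4 + 3) - 5)/(8 + 6)) = 7*((-1 - 5)/14) = 7*(-6*1/14) = 7*(-3/7) = -3)
-G = -1*(-3) = 3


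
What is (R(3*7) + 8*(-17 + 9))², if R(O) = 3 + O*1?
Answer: 1600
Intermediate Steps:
R(O) = 3 + O
(R(3*7) + 8*(-17 + 9))² = ((3 + 3*7) + 8*(-17 + 9))² = ((3 + 21) + 8*(-8))² = (24 - 64)² = (-40)² = 1600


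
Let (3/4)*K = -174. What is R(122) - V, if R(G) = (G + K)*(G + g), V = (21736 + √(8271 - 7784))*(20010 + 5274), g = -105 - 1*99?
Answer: -549564004 - 25284*√487 ≈ -5.5012e+8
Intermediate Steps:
K = -232 (K = (4/3)*(-174) = -232)
g = -204 (g = -105 - 99 = -204)
V = 549573024 + 25284*√487 (V = (21736 + √487)*25284 = 549573024 + 25284*√487 ≈ 5.5013e+8)
R(G) = (-232 + G)*(-204 + G) (R(G) = (G - 232)*(G - 204) = (-232 + G)*(-204 + G))
R(122) - V = (47328 + 122² - 436*122) - (549573024 + 25284*√487) = (47328 + 14884 - 53192) + (-549573024 - 25284*√487) = 9020 + (-549573024 - 25284*√487) = -549564004 - 25284*√487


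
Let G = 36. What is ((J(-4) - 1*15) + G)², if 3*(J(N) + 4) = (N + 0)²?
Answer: 4489/9 ≈ 498.78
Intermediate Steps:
J(N) = -4 + N²/3 (J(N) = -4 + (N + 0)²/3 = -4 + N²/3)
((J(-4) - 1*15) + G)² = (((-4 + (⅓)*(-4)²) - 1*15) + 36)² = (((-4 + (⅓)*16) - 15) + 36)² = (((-4 + 16/3) - 15) + 36)² = ((4/3 - 15) + 36)² = (-41/3 + 36)² = (67/3)² = 4489/9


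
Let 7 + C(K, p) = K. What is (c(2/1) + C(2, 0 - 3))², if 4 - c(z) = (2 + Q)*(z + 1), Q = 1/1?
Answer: 100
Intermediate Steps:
C(K, p) = -7 + K
Q = 1
c(z) = 1 - 3*z (c(z) = 4 - (2 + 1)*(z + 1) = 4 - 3*(1 + z) = 4 - (3 + 3*z) = 4 + (-3 - 3*z) = 1 - 3*z)
(c(2/1) + C(2, 0 - 3))² = ((1 - 6/1) + (-7 + 2))² = ((1 - 6) - 5)² = (-5 - 5)² = (-10)² = 100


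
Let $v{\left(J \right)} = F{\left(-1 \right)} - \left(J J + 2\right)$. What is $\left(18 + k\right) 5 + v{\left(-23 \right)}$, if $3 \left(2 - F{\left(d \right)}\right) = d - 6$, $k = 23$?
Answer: $- \frac{965}{3} \approx -321.67$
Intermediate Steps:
$F{\left(d \right)} = 4 - \frac{d}{3}$ ($F{\left(d \right)} = 2 - \frac{d - 6}{3} = 2 - \frac{-6 + d}{3} = 2 - \left(-2 + \frac{d}{3}\right) = 4 - \frac{d}{3}$)
$v{\left(J \right)} = \frac{7}{3} - J^{2}$ ($v{\left(J \right)} = \left(4 - - \frac{1}{3}\right) - \left(J J + 2\right) = \left(4 + \frac{1}{3}\right) - \left(J^{2} + 2\right) = \frac{13}{3} - \left(2 + J^{2}\right) = \frac{7}{3} - J^{2}$)
$\left(18 + k\right) 5 + v{\left(-23 \right)} = \left(18 + 23\right) 5 + \left(\frac{7}{3} - \left(-23\right)^{2}\right) = 41 \cdot 5 + \left(\frac{7}{3} - 529\right) = 205 + \left(\frac{7}{3} - 529\right) = 205 - \frac{1580}{3} = - \frac{965}{3}$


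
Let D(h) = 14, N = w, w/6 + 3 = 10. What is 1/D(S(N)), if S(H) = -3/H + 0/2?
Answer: 1/14 ≈ 0.071429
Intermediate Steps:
w = 42 (w = -18 + 6*10 = -18 + 60 = 42)
N = 42
S(H) = -3/H (S(H) = -3/H + 0*(½) = -3/H + 0 = -3/H)
1/D(S(N)) = 1/14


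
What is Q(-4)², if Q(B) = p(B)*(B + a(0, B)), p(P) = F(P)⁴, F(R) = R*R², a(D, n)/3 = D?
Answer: 4503599627370496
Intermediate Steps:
a(D, n) = 3*D
F(R) = R³
p(P) = P¹² (p(P) = (P³)⁴ = P¹²)
Q(B) = B¹³ (Q(B) = B¹²*(B + 3*0) = B¹²*(B + 0) = B¹²*B = B¹³)
Q(-4)² = ((-4)¹³)² = (-67108864)² = 4503599627370496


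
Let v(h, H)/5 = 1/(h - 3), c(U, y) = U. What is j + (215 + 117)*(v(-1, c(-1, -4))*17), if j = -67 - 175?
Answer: -7297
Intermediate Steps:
v(h, H) = 5/(-3 + h) (v(h, H) = 5/(h - 3) = 5/(-3 + h))
j = -242
j + (215 + 117)*(v(-1, c(-1, -4))*17) = -242 + (215 + 117)*((5/(-3 - 1))*17) = -242 + 332*((5/(-4))*17) = -242 + 332*((5*(-¼))*17) = -242 + 332*(-5/4*17) = -242 + 332*(-85/4) = -242 - 7055 = -7297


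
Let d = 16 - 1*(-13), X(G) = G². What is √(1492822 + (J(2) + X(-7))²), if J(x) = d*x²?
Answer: √1520047 ≈ 1232.9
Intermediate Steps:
d = 29 (d = 16 + 13 = 29)
J(x) = 29*x²
√(1492822 + (J(2) + X(-7))²) = √(1492822 + (29*2² + (-7)²)²) = √(1492822 + (29*4 + 49)²) = √(1492822 + (116 + 49)²) = √(1492822 + 165²) = √(1492822 + 27225) = √1520047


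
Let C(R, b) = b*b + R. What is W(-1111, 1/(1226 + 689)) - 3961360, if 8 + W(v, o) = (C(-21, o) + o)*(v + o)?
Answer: -27655797870401724/7022735875 ≈ -3.9380e+6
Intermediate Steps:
C(R, b) = R + b² (C(R, b) = b² + R = R + b²)
W(v, o) = -8 + (o + v)*(-21 + o + o²) (W(v, o) = -8 + ((-21 + o²) + o)*(v + o) = -8 + (-21 + o + o²)*(o + v) = -8 + (o + v)*(-21 + o + o²))
W(-1111, 1/(1226 + 689)) - 3961360 = (-8 + (1/(1226 + 689))² - 1111/(1226 + 689) + (-21 + (1/(1226 + 689))²)/(1226 + 689) - 1111*(-21 + (1/(1226 + 689))²)) - 3961360 = (-8 + (1/1915)² - 1111/1915 + (-21 + (1/1915)²)/1915 - 1111*(-21 + (1/1915)²)) - 3961360 = (-8 + (1/1915)² + (1/1915)*(-1111) + (-21 + (1/1915)²)/1915 - 1111*(-21 + (1/1915)²)) - 3961360 = (-8 + 1/3667225 - 1111/1915 + (-21 + 1/3667225)/1915 - 1111*(-21 + 1/3667225)) - 3961360 = (-8 + 1/3667225 - 1111/1915 + (1/1915)*(-77011724/3667225) - 1111*(-77011724/3667225)) - 3961360 = (-8 + 1/3667225 - 1111/1915 - 77011724/7022735875 + 85560025364/3667225) - 3961360 = 163787115388276/7022735875 - 3961360 = -27655797870401724/7022735875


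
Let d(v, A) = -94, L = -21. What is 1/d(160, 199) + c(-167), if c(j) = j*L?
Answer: 329657/94 ≈ 3507.0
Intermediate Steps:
c(j) = -21*j (c(j) = j*(-21) = -21*j)
1/d(160, 199) + c(-167) = 1/(-94) - 21*(-167) = -1/94 + 3507 = 329657/94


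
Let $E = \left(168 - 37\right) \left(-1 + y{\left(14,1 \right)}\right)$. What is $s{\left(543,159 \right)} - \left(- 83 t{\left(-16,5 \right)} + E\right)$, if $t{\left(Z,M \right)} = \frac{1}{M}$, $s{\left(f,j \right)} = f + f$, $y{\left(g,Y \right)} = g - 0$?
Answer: $- \frac{3002}{5} \approx -600.4$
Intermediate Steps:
$y{\left(g,Y \right)} = g$ ($y{\left(g,Y \right)} = g + 0 = g$)
$s{\left(f,j \right)} = 2 f$
$E = 1703$ ($E = \left(168 - 37\right) \left(-1 + 14\right) = 131 \cdot 13 = 1703$)
$s{\left(543,159 \right)} - \left(- 83 t{\left(-16,5 \right)} + E\right) = 2 \cdot 543 - \left(- \frac{83}{5} + 1703\right) = 1086 - \left(\left(-83\right) \frac{1}{5} + 1703\right) = 1086 - \left(- \frac{83}{5} + 1703\right) = 1086 - \frac{8432}{5} = - \frac{3002}{5}$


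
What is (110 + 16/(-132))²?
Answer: 13147876/1089 ≈ 12073.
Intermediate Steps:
(110 + 16/(-132))² = (110 + 16*(-1/132))² = (110 - 4/33)² = (3626/33)² = 13147876/1089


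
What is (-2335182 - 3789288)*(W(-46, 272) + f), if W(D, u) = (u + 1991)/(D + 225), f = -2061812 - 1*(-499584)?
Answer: 1712625655254030/179 ≈ 9.5677e+12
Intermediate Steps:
f = -1562228 (f = -2061812 + 499584 = -1562228)
W(D, u) = (1991 + u)/(225 + D)
(-2335182 - 3789288)*(W(-46, 272) + f) = (-2335182 - 3789288)*((1991 + 272)/(225 - 46) - 1562228) = -6124470*(2263/179 - 1562228) = -6124470*(-279636549/179) = 1712625655254030/179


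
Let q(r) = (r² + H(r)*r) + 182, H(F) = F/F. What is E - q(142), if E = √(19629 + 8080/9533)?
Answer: -20488 + √1783923035621/9533 ≈ -20348.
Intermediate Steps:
E = √1783923035621/9533 (E = √(19629 + 8080*(1/9533)) = √(19629 + 8080/9533) = √(187131337/9533) = √1783923035621/9533 ≈ 140.11)
H(F) = 1
q(r) = 182 + r + r² (q(r) = (r² + 1*r) + 182 = (r² + r) + 182 = (r + r²) + 182 = 182 + r + r²)
E - q(142) = √1783923035621/9533 - (182 + 142 + 142²) = √1783923035621/9533 - (182 + 142 + 20164) = √1783923035621/9533 - 1*20488 = √1783923035621/9533 - 20488 = -20488 + √1783923035621/9533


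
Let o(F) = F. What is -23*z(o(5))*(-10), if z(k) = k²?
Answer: 5750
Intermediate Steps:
-23*z(o(5))*(-10) = -23*5²*(-10) = -23*25*(-10) = -575*(-10) = 5750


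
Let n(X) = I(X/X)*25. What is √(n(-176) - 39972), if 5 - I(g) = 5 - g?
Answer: I*√39947 ≈ 199.87*I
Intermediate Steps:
I(g) = g (I(g) = 5 - (5 - g) = 5 + (-5 + g) = g)
n(X) = 25 (n(X) = (X/X)*25 = 1*25 = 25)
√(n(-176) - 39972) = √(25 - 39972) = √(-39947) = I*√39947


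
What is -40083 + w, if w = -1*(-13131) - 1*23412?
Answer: -50364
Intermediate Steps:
w = -10281 (w = 13131 - 23412 = -10281)
-40083 + w = -40083 - 10281 = -50364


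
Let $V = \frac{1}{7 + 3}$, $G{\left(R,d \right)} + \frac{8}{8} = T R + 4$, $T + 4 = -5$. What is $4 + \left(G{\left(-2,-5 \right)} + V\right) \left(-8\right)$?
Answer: $- \frac{824}{5} \approx -164.8$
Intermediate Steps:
$T = -9$ ($T = -4 - 5 = -9$)
$G{\left(R,d \right)} = 3 - 9 R$ ($G{\left(R,d \right)} = -1 - \left(-4 + 9 R\right) = 3 - 9 R$)
$V = \frac{1}{10} \approx 0.1$
$4 + \left(G{\left(-2,-5 \right)} + V\right) \left(-8\right) = 4 + \left(\left(3 - -18\right) + \frac{1}{10}\right) \left(-8\right) = 4 + \left(\left(3 + 18\right) + \frac{1}{10}\right) \left(-8\right) = 4 + \left(21 + \frac{1}{10}\right) \left(-8\right) = 4 + \frac{211}{10} \left(-8\right) = 4 - \frac{844}{5} = - \frac{824}{5}$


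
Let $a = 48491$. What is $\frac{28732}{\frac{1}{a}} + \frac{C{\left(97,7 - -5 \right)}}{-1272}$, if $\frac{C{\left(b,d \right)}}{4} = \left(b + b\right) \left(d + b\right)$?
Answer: $\frac{221525691935}{159} \approx 1.3932 \cdot 10^{9}$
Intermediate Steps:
$C{\left(b,d \right)} = 8 b \left(b + d\right)$ ($C{\left(b,d \right)} = 4 \left(b + b\right) \left(d + b\right) = 4 \cdot 2 b \left(b + d\right) = 8 b \left(b + d\right)$)
$\frac{28732}{\frac{1}{a}} + \frac{C{\left(97,7 - -5 \right)}}{-1272} = \frac{28732}{\frac{1}{48491}} + \frac{8 \cdot 97 \left(97 + \left(7 - -5\right)\right)}{-1272} = 28732 \frac{1}{\frac{1}{48491}} + 8 \cdot 97 \left(97 + \left(7 + 5\right)\right) \left(- \frac{1}{1272}\right) = 28732 \cdot 48491 + 8 \cdot 97 \left(97 + 12\right) \left(- \frac{1}{1272}\right) = 1393243412 + 8 \cdot 97 \cdot 109 \left(- \frac{1}{1272}\right) = 1393243412 + 84584 \left(- \frac{1}{1272}\right) = 1393243412 - \frac{10573}{159} = \frac{221525691935}{159}$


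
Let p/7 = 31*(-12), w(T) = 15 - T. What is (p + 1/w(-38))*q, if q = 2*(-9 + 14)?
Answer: -1380110/53 ≈ -26040.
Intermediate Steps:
q = 10 (q = 2*5 = 10)
p = -2604 (p = 7*(31*(-12)) = 7*(-372) = -2604)
(p + 1/w(-38))*q = (-2604 + 1/(15 - 1*(-38)))*10 = (-2604 + 1/(15 + 38))*10 = (-2604 + 1/53)*10 = -138011/53*10 = -1380110/53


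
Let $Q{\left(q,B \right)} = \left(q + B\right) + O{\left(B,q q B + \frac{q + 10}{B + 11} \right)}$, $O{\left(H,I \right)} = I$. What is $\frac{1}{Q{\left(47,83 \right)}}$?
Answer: $\frac{94}{17246895} \approx 5.4503 \cdot 10^{-6}$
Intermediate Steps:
$Q{\left(q,B \right)} = B + q + B q^{2} + \frac{10 + q}{11 + B}$ ($Q{\left(q,B \right)} = \left(q + B\right) + \left(q q B + \frac{q + 10}{B + 11}\right) = \left(B + q\right) + \left(q^{2} B + \frac{10 + q}{11 + B}\right) = \left(B + q\right) + \left(B q^{2} + \frac{10 + q}{11 + B}\right) = B + q + B q^{2} + \frac{10 + q}{11 + B}$)
$\frac{1}{Q{\left(47,83 \right)}} = \frac{1}{\frac{1}{11 + 83} \left(10 + 47 + \left(11 + 83\right) \left(83 + 47\right) + 83 \cdot 47^{2} \left(11 + 83\right)\right)} = \frac{1}{\frac{1}{94} \left(10 + 47 + 94 \cdot 130 + 83 \cdot 2209 \cdot 94\right)} = \frac{1}{\frac{1}{94} \left(10 + 47 + 12220 + 17234618\right)} = \frac{1}{\frac{1}{94} \cdot 17246895} = \frac{1}{\frac{17246895}{94}} = \frac{94}{17246895}$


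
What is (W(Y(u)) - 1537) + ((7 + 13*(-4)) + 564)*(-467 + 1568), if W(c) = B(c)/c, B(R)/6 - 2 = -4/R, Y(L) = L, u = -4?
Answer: 1139755/2 ≈ 5.6988e+5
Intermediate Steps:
B(R) = 12 - 24/R (B(R) = 12 + 6*(-4/R) = 12 - 24/R)
W(c) = (12 - 24/c)/c
(W(Y(u)) - 1537) + ((7 + 13*(-4)) + 564)*(-467 + 1568) = (12*(-2 - 4)/(-4)² - 1537) + ((7 + 13*(-4)) + 564)*(-467 + 1568) = (12*(1/16)*(-6) - 1537) + ((7 - 52) + 564)*1101 = (-9/2 - 1537) + (-45 + 564)*1101 = -3083/2 + 519*1101 = -3083/2 + 571419 = 1139755/2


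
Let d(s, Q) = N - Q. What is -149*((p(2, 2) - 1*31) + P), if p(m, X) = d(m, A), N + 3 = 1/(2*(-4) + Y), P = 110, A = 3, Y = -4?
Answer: -130375/12 ≈ -10865.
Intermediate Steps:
N = -37/12 (N = -3 + 1/(2*(-4) - 4) = -3 + 1/(-8 - 4) = -3 + 1/(-12) = -3 - 1/12 = -37/12 ≈ -3.0833)
d(s, Q) = -37/12 - Q
p(m, X) = -73/12 (p(m, X) = -37/12 - 1*3 = -37/12 - 3 = -73/12)
-149*((p(2, 2) - 1*31) + P) = -149*((-73/12 - 1*31) + 110) = -149*((-73/12 - 31) + 110) = -149*(-445/12 + 110) = -149*875/12 = -130375/12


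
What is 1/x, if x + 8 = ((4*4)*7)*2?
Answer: 1/216 ≈ 0.0046296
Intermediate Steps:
x = 216 (x = -8 + ((4*4)*7)*2 = -8 + (16*7)*2 = -8 + 112*2 = -8 + 224 = 216)
1/x = 1/216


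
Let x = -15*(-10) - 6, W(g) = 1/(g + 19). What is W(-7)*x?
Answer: 12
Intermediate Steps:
W(g) = 1/(19 + g)
x = 144 (x = 150 - 6 = 144)
W(-7)*x = 144/(19 - 7) = 144/12 = (1/12)*144 = 12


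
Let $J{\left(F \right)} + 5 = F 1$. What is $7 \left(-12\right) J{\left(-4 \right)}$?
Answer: $756$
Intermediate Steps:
$J{\left(F \right)} = -5 + F$ ($J{\left(F \right)} = -5 + F 1 = -5 + F$)
$7 \left(-12\right) J{\left(-4 \right)} = 7 \left(-12\right) \left(-5 - 4\right) = \left(-84\right) \left(-9\right) = 756$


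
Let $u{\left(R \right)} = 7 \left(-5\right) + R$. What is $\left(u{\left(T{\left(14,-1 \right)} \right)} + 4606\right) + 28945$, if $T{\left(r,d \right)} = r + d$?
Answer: $33529$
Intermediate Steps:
$T{\left(r,d \right)} = d + r$
$u{\left(R \right)} = -35 + R$
$\left(u{\left(T{\left(14,-1 \right)} \right)} + 4606\right) + 28945 = \left(\left(-35 + \left(-1 + 14\right)\right) + 4606\right) + 28945 = \left(\left(-35 + 13\right) + 4606\right) + 28945 = \left(-22 + 4606\right) + 28945 = 4584 + 28945 = 33529$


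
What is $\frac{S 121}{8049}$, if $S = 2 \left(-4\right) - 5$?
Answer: $- \frac{1573}{8049} \approx -0.19543$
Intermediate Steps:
$S = -13$ ($S = -8 - 5 = -13$)
$\frac{S 121}{8049} = \frac{\left(-13\right) 121}{8049} = \left(-1573\right) \frac{1}{8049} = - \frac{1573}{8049}$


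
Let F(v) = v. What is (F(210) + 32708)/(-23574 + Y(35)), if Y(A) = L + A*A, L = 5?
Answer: -16459/11172 ≈ -1.4732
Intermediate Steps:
Y(A) = 5 + A² (Y(A) = 5 + A*A = 5 + A²)
(F(210) + 32708)/(-23574 + Y(35)) = (210 + 32708)/(-23574 + (5 + 35²)) = 32918/(-23574 + (5 + 1225)) = 32918/(-23574 + 1230) = 32918/(-22344) = 32918*(-1/22344) = -16459/11172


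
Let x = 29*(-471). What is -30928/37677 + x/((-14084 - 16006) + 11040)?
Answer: -24849419/239248950 ≈ -0.10386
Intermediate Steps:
x = -13659
-30928/37677 + x/((-14084 - 16006) + 11040) = -30928/37677 - 13659/((-14084 - 16006) + 11040) = -30928*1/37677 - 13659/(-30090 + 11040) = -30928/37677 - 13659/(-19050) = -30928/37677 - 13659*(-1/19050) = -30928/37677 + 4553/6350 = -24849419/239248950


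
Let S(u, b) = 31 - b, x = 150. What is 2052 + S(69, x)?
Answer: 1933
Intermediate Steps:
2052 + S(69, x) = 2052 + (31 - 1*150) = 2052 + (31 - 150) = 2052 - 119 = 1933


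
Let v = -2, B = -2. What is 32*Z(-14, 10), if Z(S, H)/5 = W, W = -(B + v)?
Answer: 640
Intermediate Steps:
W = 4 (W = -(-2 - 2) = -1*(-4) = 4)
Z(S, H) = 20 (Z(S, H) = 5*4 = 20)
32*Z(-14, 10) = 32*20 = 640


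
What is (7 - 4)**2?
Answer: 9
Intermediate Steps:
(7 - 4)**2 = 3**2 = 9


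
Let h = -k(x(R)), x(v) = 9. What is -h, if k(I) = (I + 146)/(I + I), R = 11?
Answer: 155/18 ≈ 8.6111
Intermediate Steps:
k(I) = (146 + I)/(2*I) (k(I) = (146 + I)/((2*I)) = (146 + I)*(1/(2*I)) = (146 + I)/(2*I))
h = -155/18 (h = -(146 + 9)/(2*9) = -155/(2*9) = -1*155/18 = -155/18 ≈ -8.6111)
-h = -1*(-155/18) = 155/18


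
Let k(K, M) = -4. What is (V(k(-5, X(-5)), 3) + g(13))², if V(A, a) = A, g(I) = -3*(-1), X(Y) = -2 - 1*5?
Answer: 1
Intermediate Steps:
X(Y) = -7 (X(Y) = -2 - 5 = -7)
g(I) = 3
(V(k(-5, X(-5)), 3) + g(13))² = (-4 + 3)² = (-1)² = 1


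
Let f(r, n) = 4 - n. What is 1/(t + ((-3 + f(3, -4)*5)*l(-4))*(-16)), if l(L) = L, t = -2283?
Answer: 1/85 ≈ 0.011765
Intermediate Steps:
1/(t + ((-3 + f(3, -4)*5)*l(-4))*(-16)) = 1/(-2283 + ((-3 + (4 - 1*(-4))*5)*(-4))*(-16)) = 1/(-2283 + ((-3 + (4 + 4)*5)*(-4))*(-16)) = 1/(-2283 + ((-3 + 8*5)*(-4))*(-16)) = 1/(-2283 + ((-3 + 40)*(-4))*(-16)) = 1/(-2283 + (37*(-4))*(-16)) = 1/(-2283 - 148*(-16)) = 1/(-2283 + 2368) = 1/85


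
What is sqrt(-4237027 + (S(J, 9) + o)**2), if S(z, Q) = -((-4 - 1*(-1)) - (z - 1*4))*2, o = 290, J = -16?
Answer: 3*I*sqrt(463499) ≈ 2042.4*I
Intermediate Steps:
S(z, Q) = -2 + 2*z (S(z, Q) = -((-4 + 1) - (z - 4))*2 = -(-3 - (-4 + z))*2 = -(-3 + (4 - z))*2 = -(1 - z)*2 = (-1 + z)*2 = -2 + 2*z)
sqrt(-4237027 + (S(J, 9) + o)**2) = sqrt(-4237027 + ((-2 + 2*(-16)) + 290)**2) = sqrt(-4237027 + ((-2 - 32) + 290)**2) = sqrt(-4237027 + (-34 + 290)**2) = sqrt(-4237027 + 256**2) = sqrt(-4237027 + 65536) = sqrt(-4171491) = 3*I*sqrt(463499)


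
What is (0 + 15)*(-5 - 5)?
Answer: -150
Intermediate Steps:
(0 + 15)*(-5 - 5) = 15*(-10) = -150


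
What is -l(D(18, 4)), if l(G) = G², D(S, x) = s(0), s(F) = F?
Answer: 0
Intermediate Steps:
D(S, x) = 0
-l(D(18, 4)) = -1*0² = -1*0 = 0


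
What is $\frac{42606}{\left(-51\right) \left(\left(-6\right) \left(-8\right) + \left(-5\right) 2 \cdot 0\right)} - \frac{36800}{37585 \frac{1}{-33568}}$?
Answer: $\frac{33582432541}{1022312} \approx 32850.0$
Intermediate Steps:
$\frac{42606}{\left(-51\right) \left(\left(-6\right) \left(-8\right) + \left(-5\right) 2 \cdot 0\right)} - \frac{36800}{37585 \frac{1}{-33568}} = \frac{42606}{\left(-51\right) \left(48 - 0\right)} - \frac{36800}{37585 \left(- \frac{1}{33568}\right)} = \frac{42606}{\left(-51\right) \left(48 + 0\right)} - \frac{36800}{- \frac{37585}{33568}} = \frac{42606}{\left(-51\right) 48} - - \frac{247060480}{7517} = \frac{42606}{-2448} + \frac{247060480}{7517} = 42606 \left(- \frac{1}{2448}\right) + \frac{247060480}{7517} = - \frac{2367}{136} + \frac{247060480}{7517} = \frac{33582432541}{1022312}$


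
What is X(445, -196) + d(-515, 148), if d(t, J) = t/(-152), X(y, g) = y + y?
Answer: 135795/152 ≈ 893.39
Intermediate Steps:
X(y, g) = 2*y
d(t, J) = -t/152 (d(t, J) = t*(-1/152) = -t/152)
X(445, -196) + d(-515, 148) = 2*445 - 1/152*(-515) = 890 + 515/152 = 135795/152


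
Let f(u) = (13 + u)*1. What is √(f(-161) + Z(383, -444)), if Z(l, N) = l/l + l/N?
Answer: I*√7287261/222 ≈ 12.16*I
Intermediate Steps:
Z(l, N) = 1 + l/N
f(u) = 13 + u
√(f(-161) + Z(383, -444)) = √((13 - 161) + (-444 + 383)/(-444)) = √(-148 - 1/444*(-61)) = √(-148 + 61/444) = √(-65651/444) = I*√7287261/222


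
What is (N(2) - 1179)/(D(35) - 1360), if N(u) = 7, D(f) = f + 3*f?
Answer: 293/305 ≈ 0.96066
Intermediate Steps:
D(f) = 4*f
(N(2) - 1179)/(D(35) - 1360) = (7 - 1179)/(4*35 - 1360) = -1172/(140 - 1360) = -1172/(-1220) = -1172*(-1/1220) = 293/305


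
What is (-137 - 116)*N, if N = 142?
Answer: -35926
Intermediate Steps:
(-137 - 116)*N = (-137 - 116)*142 = -253*142 = -35926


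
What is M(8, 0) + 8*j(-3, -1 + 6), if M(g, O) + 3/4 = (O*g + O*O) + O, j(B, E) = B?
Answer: -99/4 ≈ -24.750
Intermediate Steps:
M(g, O) = -3/4 + O + O**2 + O*g (M(g, O) = -3/4 + ((O*g + O*O) + O) = -3/4 + ((O*g + O**2) + O) = -3/4 + ((O**2 + O*g) + O) = -3/4 + (O + O**2 + O*g) = -3/4 + O + O**2 + O*g)
M(8, 0) + 8*j(-3, -1 + 6) = (-3/4 + 0 + 0**2 + 0*8) + 8*(-3) = (-3/4 + 0 + 0 + 0) - 24 = -3/4 - 24 = -99/4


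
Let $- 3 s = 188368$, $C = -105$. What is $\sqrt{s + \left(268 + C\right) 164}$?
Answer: $\frac{2 i \sqrt{81129}}{3} \approx 189.89 i$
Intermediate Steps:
$s = - \frac{188368}{3}$ ($s = \left(- \frac{1}{3}\right) 188368 = - \frac{188368}{3} \approx -62789.0$)
$\sqrt{s + \left(268 + C\right) 164} = \sqrt{- \frac{188368}{3} + \left(268 - 105\right) 164} = \sqrt{- \frac{188368}{3} + 163 \cdot 164} = \sqrt{- \frac{188368}{3} + 26732} = \sqrt{- \frac{108172}{3}} = \frac{2 i \sqrt{81129}}{3}$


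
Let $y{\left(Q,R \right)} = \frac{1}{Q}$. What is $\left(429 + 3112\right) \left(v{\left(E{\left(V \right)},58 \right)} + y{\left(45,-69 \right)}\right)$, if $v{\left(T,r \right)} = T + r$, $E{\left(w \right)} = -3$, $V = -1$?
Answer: $\frac{8767516}{45} \approx 1.9483 \cdot 10^{5}$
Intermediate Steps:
$\left(429 + 3112\right) \left(v{\left(E{\left(V \right)},58 \right)} + y{\left(45,-69 \right)}\right) = \left(429 + 3112\right) \left(\left(-3 + 58\right) + \frac{1}{45}\right) = 3541 \left(55 + \frac{1}{45}\right) = 3541 \cdot \frac{2476}{45} = \frac{8767516}{45}$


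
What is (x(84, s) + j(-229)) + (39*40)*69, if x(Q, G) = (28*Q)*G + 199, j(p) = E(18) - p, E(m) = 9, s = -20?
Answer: 61037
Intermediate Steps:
j(p) = 9 - p
x(Q, G) = 199 + 28*G*Q (x(Q, G) = 28*G*Q + 199 = 199 + 28*G*Q)
(x(84, s) + j(-229)) + (39*40)*69 = ((199 + 28*(-20)*84) + (9 - 1*(-229))) + (39*40)*69 = ((199 - 47040) + (9 + 229)) + 1560*69 = (-46841 + 238) + 107640 = -46603 + 107640 = 61037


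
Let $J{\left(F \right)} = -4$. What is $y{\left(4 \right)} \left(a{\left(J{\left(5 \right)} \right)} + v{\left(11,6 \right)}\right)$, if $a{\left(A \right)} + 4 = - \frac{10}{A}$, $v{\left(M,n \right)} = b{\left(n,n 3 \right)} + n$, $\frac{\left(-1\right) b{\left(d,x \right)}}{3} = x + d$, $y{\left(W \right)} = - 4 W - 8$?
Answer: $1620$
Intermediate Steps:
$y{\left(W \right)} = -8 - 4 W$
$b{\left(d,x \right)} = - 3 d - 3 x$ ($b{\left(d,x \right)} = - 3 \left(x + d\right) = - 3 \left(d + x\right) = - 3 d - 3 x$)
$v{\left(M,n \right)} = - 11 n$ ($v{\left(M,n \right)} = \left(- 3 n - 3 n 3\right) + n = \left(- 3 n - 3 \cdot 3 n\right) + n = \left(- 3 n - 9 n\right) + n = - 12 n + n = - 11 n$)
$a{\left(A \right)} = -4 - \frac{10}{A}$
$y{\left(4 \right)} \left(a{\left(J{\left(5 \right)} \right)} + v{\left(11,6 \right)}\right) = \left(-8 - 16\right) \left(\left(-4 - \frac{10}{-4}\right) - 66\right) = \left(-8 - 16\right) \left(\left(-4 - - \frac{5}{2}\right) - 66\right) = - 24 \left(\left(-4 + \frac{5}{2}\right) - 66\right) = - 24 \left(- \frac{3}{2} - 66\right) = \left(-24\right) \left(- \frac{135}{2}\right) = 1620$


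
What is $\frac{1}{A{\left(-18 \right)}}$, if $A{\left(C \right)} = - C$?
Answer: $\frac{1}{18} \approx 0.055556$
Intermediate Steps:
$\frac{1}{A{\left(-18 \right)}} = \frac{1}{\left(-1\right) \left(-18\right)} = \frac{1}{18}$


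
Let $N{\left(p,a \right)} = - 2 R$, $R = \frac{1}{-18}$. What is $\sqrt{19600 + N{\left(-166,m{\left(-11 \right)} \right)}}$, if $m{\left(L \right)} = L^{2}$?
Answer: $\frac{\sqrt{176401}}{3} \approx 140.0$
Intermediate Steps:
$R = - \frac{1}{18} \approx -0.055556$
$N{\left(p,a \right)} = \frac{1}{9}$ ($N{\left(p,a \right)} = \left(-2\right) \left(- \frac{1}{18}\right) = \frac{1}{9}$)
$\sqrt{19600 + N{\left(-166,m{\left(-11 \right)} \right)}} = \sqrt{19600 + \frac{1}{9}} = \sqrt{\frac{176401}{9}} = \frac{\sqrt{176401}}{3}$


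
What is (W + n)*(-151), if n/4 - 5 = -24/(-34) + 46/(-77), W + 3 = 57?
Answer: -14712534/1309 ≈ -11240.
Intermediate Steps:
W = 54 (W = -3 + 57 = 54)
n = 26748/1309 (n = 20 + 4*(-24/(-34) + 46/(-77)) = 20 + 4*(-24*(-1/34) + 46*(-1/77)) = 20 + 4*(12/17 - 46/77) = 20 + 4*(142/1309) = 20 + 568/1309 = 26748/1309 ≈ 20.434)
(W + n)*(-151) = (54 + 26748/1309)*(-151) = (97434/1309)*(-151) = -14712534/1309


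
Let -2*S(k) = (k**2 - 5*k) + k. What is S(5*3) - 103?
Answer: -371/2 ≈ -185.50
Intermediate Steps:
S(k) = 2*k - k**2/2 (S(k) = -((k**2 - 5*k) + k)/2 = -(k**2 - 4*k)/2 = 2*k - k**2/2)
S(5*3) - 103 = (5*3)*(4 - 5*3)/2 - 103 = (1/2)*15*(4 - 1*15) - 103 = (1/2)*15*(4 - 15) - 103 = (1/2)*15*(-11) - 103 = -165/2 - 103 = -371/2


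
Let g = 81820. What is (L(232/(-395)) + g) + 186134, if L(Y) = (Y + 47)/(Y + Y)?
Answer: 124312323/464 ≈ 2.6791e+5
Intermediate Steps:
L(Y) = (47 + Y)/(2*Y) (L(Y) = (47 + Y)/((2*Y)) = (47 + Y)*(1/(2*Y)) = (47 + Y)/(2*Y))
(L(232/(-395)) + g) + 186134 = ((47 + 232/(-395))/(2*((232/(-395)))) + 81820) + 186134 = ((47 + 232*(-1/395))/(2*((232*(-1/395)))) + 81820) + 186134 = ((47 - 232/395)/(2*(-232/395)) + 81820) + 186134 = ((1/2)*(-395/232)*(18333/395) + 81820) + 186134 = (-18333/464 + 81820) + 186134 = 37946147/464 + 186134 = 124312323/464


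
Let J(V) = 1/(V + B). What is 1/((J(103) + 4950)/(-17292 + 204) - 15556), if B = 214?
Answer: -5416896/84266803327 ≈ -6.4283e-5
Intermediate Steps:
J(V) = 1/(214 + V) (J(V) = 1/(V + 214) = 1/(214 + V))
1/((J(103) + 4950)/(-17292 + 204) - 15556) = 1/((1/(214 + 103) + 4950)/(-17292 + 204) - 15556) = 1/((1/317 + 4950)/(-17088) - 15556) = 1/((1/317 + 4950)*(-1/17088) - 15556) = 1/((1569151/317)*(-1/17088) - 15556) = 1/(-1569151/5416896 - 15556) = 1/(-84266803327/5416896) = -5416896/84266803327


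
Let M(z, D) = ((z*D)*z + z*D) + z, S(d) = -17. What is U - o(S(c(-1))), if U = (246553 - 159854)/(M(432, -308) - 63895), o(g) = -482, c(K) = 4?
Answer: 27800088003/57676711 ≈ 482.00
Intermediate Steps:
M(z, D) = z + D*z + D*z² (M(z, D) = ((D*z)*z + D*z) + z = (D*z² + D*z) + z = (D*z + D*z²) + z = z + D*z + D*z²)
U = -86699/57676711 (U = (246553 - 159854)/(432*(1 - 308 - 308*432) - 63895) = 86699/(432*(1 - 308 - 133056) - 63895) = 86699/(432*(-133363) - 63895) = 86699/(-57612816 - 63895) = 86699/(-57676711) = 86699*(-1/57676711) = -86699/57676711 ≈ -0.0015032)
U - o(S(c(-1))) = -86699/57676711 - 1*(-482) = -86699/57676711 + 482 = 27800088003/57676711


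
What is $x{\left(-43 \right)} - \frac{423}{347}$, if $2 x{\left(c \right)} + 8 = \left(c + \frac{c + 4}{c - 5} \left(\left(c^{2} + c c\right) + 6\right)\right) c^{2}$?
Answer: $\frac{3806623355}{1388} \approx 2.7425 \cdot 10^{6}$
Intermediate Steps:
$x{\left(c \right)} = -4 + \frac{c^{2} \left(c + \frac{\left(4 + c\right) \left(6 + 2 c^{2}\right)}{-5 + c}\right)}{2}$ ($x{\left(c \right)} = -4 + \frac{\left(c + \frac{c + 4}{c - 5} \left(\left(c^{2} + c c\right) + 6\right)\right) c^{2}}{2} = -4 + \frac{\left(c + \frac{4 + c}{-5 + c} \left(\left(c^{2} + c^{2}\right) + 6\right)\right) c^{2}}{2} = -4 + \frac{\left(c + \frac{4 + c}{-5 + c} \left(2 c^{2} + 6\right)\right) c^{2}}{2} = -4 + \frac{\left(c + \frac{4 + c}{-5 + c} \left(6 + 2 c^{2}\right)\right) c^{2}}{2} = -4 + \frac{\left(c + \frac{\left(4 + c\right) \left(6 + 2 c^{2}\right)}{-5 + c}\right) c^{2}}{2} = -4 + \frac{c^{2} \left(c + \frac{\left(4 + c\right) \left(6 + 2 c^{2}\right)}{-5 + c}\right)}{2}$)
$x{\left(-43 \right)} - \frac{423}{347} = \frac{40 + \left(-43\right)^{3} - -344 + 2 \left(-43\right)^{5} + 9 \left(-43\right)^{4} + 24 \left(-43\right)^{2}}{2 \left(-5 - 43\right)} - \frac{423}{347} = \frac{40 - 79507 + 344 + 2 \left(-147008443\right) + 9 \cdot 3418801 + 24 \cdot 1849}{2 \left(-48\right)} - 423 \cdot \frac{1}{347} = \frac{1}{2} \left(- \frac{1}{48}\right) \left(40 - 79507 + 344 - 294016886 + 30769209 + 44376\right) - \frac{423}{347} = \frac{1}{2} \left(- \frac{1}{48}\right) \left(-263282424\right) - \frac{423}{347} = \frac{10970101}{4} - \frac{423}{347} = \frac{3806623355}{1388}$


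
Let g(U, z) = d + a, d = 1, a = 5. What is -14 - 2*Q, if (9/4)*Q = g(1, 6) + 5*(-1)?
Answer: -134/9 ≈ -14.889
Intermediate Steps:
g(U, z) = 6 (g(U, z) = 1 + 5 = 6)
Q = 4/9 (Q = 4*(6 + 5*(-1))/9 = 4*(6 - 5)/9 = (4/9)*1 = 4/9 ≈ 0.44444)
-14 - 2*Q = -14 - 2*4/9 = -14 - 8/9 = -134/9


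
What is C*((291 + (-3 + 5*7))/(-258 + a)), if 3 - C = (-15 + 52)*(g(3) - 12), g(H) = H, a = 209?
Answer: -15504/7 ≈ -2214.9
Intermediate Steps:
C = 336 (C = 3 - (-15 + 52)*(3 - 12) = 3 - 37*(-9) = 3 - 1*(-333) = 3 + 333 = 336)
C*((291 + (-3 + 5*7))/(-258 + a)) = 336*((291 + (-3 + 5*7))/(-258 + 209)) = 336*((291 + (-3 + 35))/(-49)) = 336*((291 + 32)*(-1/49)) = 336*(323*(-1/49)) = 336*(-323/49) = -15504/7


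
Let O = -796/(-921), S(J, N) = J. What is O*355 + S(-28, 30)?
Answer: 256792/921 ≈ 278.82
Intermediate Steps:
O = 796/921 (O = -796*(-1/921) = 796/921 ≈ 0.86428)
O*355 + S(-28, 30) = (796/921)*355 - 28 = 282580/921 - 28 = 256792/921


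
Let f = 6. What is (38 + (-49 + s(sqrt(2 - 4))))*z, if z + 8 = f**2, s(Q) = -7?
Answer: -504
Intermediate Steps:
z = 28 (z = -8 + 6**2 = -8 + 36 = 28)
(38 + (-49 + s(sqrt(2 - 4))))*z = (38 + (-49 - 7))*28 = (38 - 56)*28 = -18*28 = -504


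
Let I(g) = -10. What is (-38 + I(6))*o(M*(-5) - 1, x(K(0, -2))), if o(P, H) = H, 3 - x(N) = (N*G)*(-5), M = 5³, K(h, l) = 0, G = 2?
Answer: -144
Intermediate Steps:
M = 125
x(N) = 3 + 10*N (x(N) = 3 - N*2*(-5) = 3 - 2*N*(-5) = 3 - (-10)*N = 3 + 10*N)
(-38 + I(6))*o(M*(-5) - 1, x(K(0, -2))) = (-38 - 10)*(3 + 10*0) = -48*(3 + 0) = -48*3 = -144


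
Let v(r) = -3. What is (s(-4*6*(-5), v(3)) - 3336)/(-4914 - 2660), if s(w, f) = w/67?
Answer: 111696/253729 ≈ 0.44022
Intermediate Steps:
s(w, f) = w/67 (s(w, f) = w*(1/67) = w/67)
(s(-4*6*(-5), v(3)) - 3336)/(-4914 - 2660) = ((-4*6*(-5))/67 - 3336)/(-4914 - 2660) = ((-24*(-5))/67 - 3336)/(-7574) = ((1/67)*120 - 3336)*(-1/7574) = (120/67 - 3336)*(-1/7574) = -223392/67*(-1/7574) = 111696/253729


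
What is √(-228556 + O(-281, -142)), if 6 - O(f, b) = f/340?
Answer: I*√6605071115/170 ≈ 478.07*I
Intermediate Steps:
O(f, b) = 6 - f/340
√(-228556 + O(-281, -142)) = √(-228556 + (6 - 1/340*(-281))) = √(-228556 + (6 + 281/340)) = √(-228556 + 2321/340) = √(-77706719/340) = I*√6605071115/170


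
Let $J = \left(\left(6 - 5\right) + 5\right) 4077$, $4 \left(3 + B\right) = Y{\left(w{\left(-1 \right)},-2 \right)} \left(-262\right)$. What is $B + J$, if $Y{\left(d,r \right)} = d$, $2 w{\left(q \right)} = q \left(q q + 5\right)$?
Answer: $\frac{49311}{2} \approx 24656.0$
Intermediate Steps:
$w{\left(q \right)} = \frac{q \left(5 + q^{2}\right)}{2}$ ($w{\left(q \right)} = \frac{q \left(q q + 5\right)}{2} = \frac{q \left(q^{2} + 5\right)}{2} = \frac{q \left(5 + q^{2}\right)}{2}$)
$B = \frac{387}{2}$ ($B = -3 + \frac{\frac{1}{2} \left(-1\right) \left(5 + \left(-1\right)^{2}\right) \left(-262\right)}{4} = -3 + \frac{\frac{1}{2} \left(-1\right) \left(5 + 1\right) \left(-262\right)}{4} = -3 + \frac{\frac{1}{2} \left(-1\right) 6 \left(-262\right)}{4} = -3 + \frac{\left(-3\right) \left(-262\right)}{4} = -3 + \frac{1}{4} \cdot 786 = -3 + \frac{393}{2} = \frac{387}{2} \approx 193.5$)
$J = 24462$ ($J = \left(1 + 5\right) 4077 = 6 \cdot 4077 = 24462$)
$B + J = \frac{387}{2} + 24462 = \frac{49311}{2}$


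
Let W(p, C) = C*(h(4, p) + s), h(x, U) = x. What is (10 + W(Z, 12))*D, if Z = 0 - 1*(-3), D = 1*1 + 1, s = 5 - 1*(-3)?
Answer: 308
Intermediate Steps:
s = 8 (s = 5 + 3 = 8)
D = 2 (D = 1 + 1 = 2)
Z = 3 (Z = 0 + 3 = 3)
W(p, C) = 12*C (W(p, C) = C*(4 + 8) = C*12 = 12*C)
(10 + W(Z, 12))*D = (10 + 12*12)*2 = (10 + 144)*2 = 154*2 = 308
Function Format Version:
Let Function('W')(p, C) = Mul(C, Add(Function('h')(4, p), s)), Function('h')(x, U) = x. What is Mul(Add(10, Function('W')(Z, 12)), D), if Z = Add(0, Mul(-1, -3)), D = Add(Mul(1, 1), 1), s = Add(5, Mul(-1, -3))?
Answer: 308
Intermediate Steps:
s = 8 (s = Add(5, 3) = 8)
D = 2 (D = Add(1, 1) = 2)
Z = 3 (Z = Add(0, 3) = 3)
Function('W')(p, C) = Mul(12, C) (Function('W')(p, C) = Mul(C, Add(4, 8)) = Mul(C, 12) = Mul(12, C))
Mul(Add(10, Function('W')(Z, 12)), D) = Mul(Add(10, Mul(12, 12)), 2) = Mul(Add(10, 144), 2) = Mul(154, 2) = 308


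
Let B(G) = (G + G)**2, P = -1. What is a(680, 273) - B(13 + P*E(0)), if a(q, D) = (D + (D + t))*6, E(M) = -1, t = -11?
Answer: 2426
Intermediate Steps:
B(G) = 4*G**2 (B(G) = (2*G)**2 = 4*G**2)
a(q, D) = -66 + 12*D (a(q, D) = (D + (D - 11))*6 = (D + (-11 + D))*6 = (-11 + 2*D)*6 = -66 + 12*D)
a(680, 273) - B(13 + P*E(0)) = (-66 + 12*273) - 4*(13 - 1*(-1))**2 = (-66 + 3276) - 4*(13 + 1)**2 = 3210 - 4*14**2 = 3210 - 4*196 = 3210 - 1*784 = 3210 - 784 = 2426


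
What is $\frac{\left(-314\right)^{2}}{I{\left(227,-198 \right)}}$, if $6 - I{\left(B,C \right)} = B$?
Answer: $- \frac{98596}{221} \approx -446.14$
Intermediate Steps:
$I{\left(B,C \right)} = 6 - B$
$\frac{\left(-314\right)^{2}}{I{\left(227,-198 \right)}} = \frac{\left(-314\right)^{2}}{6 - 227} = \frac{98596}{6 - 227} = \frac{98596}{-221} = 98596 \left(- \frac{1}{221}\right) = - \frac{98596}{221}$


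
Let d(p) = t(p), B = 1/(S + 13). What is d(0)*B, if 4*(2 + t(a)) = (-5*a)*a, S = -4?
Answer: -2/9 ≈ -0.22222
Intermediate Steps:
t(a) = -2 - 5*a²/4 (t(a) = -2 + ((-5*a)*a)/4 = -2 + (-5*a²)/4 = -2 - 5*a²/4)
B = ⅑ (B = 1/(-4 + 13) = 1/9 = ⅑ ≈ 0.11111)
d(p) = -2 - 5*p²/4
d(0)*B = (-2 - 5/4*0²)*(⅑) = (-2 - 5/4*0)*(⅑) = (-2 + 0)*(⅑) = -2*⅑ = -2/9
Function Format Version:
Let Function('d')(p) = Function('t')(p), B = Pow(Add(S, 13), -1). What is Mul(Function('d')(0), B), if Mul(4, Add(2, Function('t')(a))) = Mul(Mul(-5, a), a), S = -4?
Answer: Rational(-2, 9) ≈ -0.22222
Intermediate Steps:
Function('t')(a) = Add(-2, Mul(Rational(-5, 4), Pow(a, 2))) (Function('t')(a) = Add(-2, Mul(Rational(1, 4), Mul(Mul(-5, a), a))) = Add(-2, Mul(Rational(1, 4), Mul(-5, Pow(a, 2)))) = Add(-2, Mul(Rational(-5, 4), Pow(a, 2))))
B = Rational(1, 9) (B = Pow(Add(-4, 13), -1) = Pow(9, -1) = Rational(1, 9) ≈ 0.11111)
Function('d')(p) = Add(-2, Mul(Rational(-5, 4), Pow(p, 2)))
Mul(Function('d')(0), B) = Mul(Add(-2, Mul(Rational(-5, 4), Pow(0, 2))), Rational(1, 9)) = Mul(Add(-2, Mul(Rational(-5, 4), 0)), Rational(1, 9)) = Mul(Add(-2, 0), Rational(1, 9)) = Mul(-2, Rational(1, 9)) = Rational(-2, 9)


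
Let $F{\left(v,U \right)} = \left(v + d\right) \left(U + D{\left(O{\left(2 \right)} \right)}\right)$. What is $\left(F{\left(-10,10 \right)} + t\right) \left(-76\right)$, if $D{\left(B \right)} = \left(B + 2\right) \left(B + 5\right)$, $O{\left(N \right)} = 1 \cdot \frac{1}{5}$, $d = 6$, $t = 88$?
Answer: $- \frac{4256}{25} \approx -170.24$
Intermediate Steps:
$O{\left(N \right)} = \frac{1}{5}$ ($O{\left(N \right)} = 1 \cdot \frac{1}{5} = \frac{1}{5}$)
$D{\left(B \right)} = \left(2 + B\right) \left(5 + B\right)$
$F{\left(v,U \right)} = \left(6 + v\right) \left(\frac{286}{25} + U\right)$ ($F{\left(v,U \right)} = \left(v + 6\right) \left(U + \left(10 + \left(\frac{1}{5}\right)^{2} + 7 \cdot \frac{1}{5}\right)\right) = \left(6 + v\right) \left(U + \left(10 + \frac{1}{25} + \frac{7}{5}\right)\right) = \left(6 + v\right) \left(U + \frac{286}{25}\right) = \left(6 + v\right) \left(\frac{286}{25} + U\right)$)
$\left(F{\left(-10,10 \right)} + t\right) \left(-76\right) = \left(\left(\frac{1716}{25} + 6 \cdot 10 + \frac{286}{25} \left(-10\right) + 10 \left(-10\right)\right) + 88\right) \left(-76\right) = \left(\left(\frac{1716}{25} + 60 - \frac{572}{5} - 100\right) + 88\right) \left(-76\right) = \left(- \frac{2144}{25} + 88\right) \left(-76\right) = \frac{56}{25} \left(-76\right) = - \frac{4256}{25}$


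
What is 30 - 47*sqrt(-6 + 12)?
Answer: 30 - 47*sqrt(6) ≈ -85.126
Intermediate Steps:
30 - 47*sqrt(-6 + 12) = 30 - 47*sqrt(6)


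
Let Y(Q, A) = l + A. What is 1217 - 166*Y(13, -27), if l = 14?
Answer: 3375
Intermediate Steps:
Y(Q, A) = 14 + A
1217 - 166*Y(13, -27) = 1217 - 166*(14 - 27) = 1217 - 166*(-13) = 1217 + 2158 = 3375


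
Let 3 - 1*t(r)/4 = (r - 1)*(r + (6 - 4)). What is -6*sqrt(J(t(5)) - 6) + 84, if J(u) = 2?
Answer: 84 - 12*I ≈ 84.0 - 12.0*I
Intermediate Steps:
t(r) = 12 - 4*(-1 + r)*(2 + r) (t(r) = 12 - 4*(r - 1)*(r + (6 - 4)) = 12 - 4*(-1 + r)*(r + 2) = 12 - 4*(-1 + r)*(2 + r))
-6*sqrt(J(t(5)) - 6) + 84 = -6*sqrt(2 - 6) + 84 = -12*I + 84 = 84 - 12*I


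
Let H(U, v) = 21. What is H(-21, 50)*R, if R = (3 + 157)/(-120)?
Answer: -28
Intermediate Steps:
R = -4/3 (R = 160*(-1/120) = -4/3 ≈ -1.3333)
H(-21, 50)*R = 21*(-4/3) = -28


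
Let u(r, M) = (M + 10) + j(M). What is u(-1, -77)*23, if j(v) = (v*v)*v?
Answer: -10501800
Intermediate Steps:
j(v) = v**3 (j(v) = v**2*v = v**3)
u(r, M) = 10 + M + M**3 (u(r, M) = (M + 10) + M**3 = (10 + M) + M**3 = 10 + M + M**3)
u(-1, -77)*23 = (10 - 77 + (-77)**3)*23 = (10 - 77 - 456533)*23 = -456600*23 = -10501800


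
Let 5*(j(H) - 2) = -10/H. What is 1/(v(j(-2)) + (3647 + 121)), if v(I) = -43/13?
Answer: 13/48941 ≈ 0.00026563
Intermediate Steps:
j(H) = 2 - 2/H (j(H) = 2 + (-10/H)/5 = 2 - 2/H)
v(I) = -43/13 (v(I) = -43*1/13 = -43/13)
1/(v(j(-2)) + (3647 + 121)) = 1/(-43/13 + (3647 + 121)) = 1/(-43/13 + 3768) = 1/(48941/13) = 13/48941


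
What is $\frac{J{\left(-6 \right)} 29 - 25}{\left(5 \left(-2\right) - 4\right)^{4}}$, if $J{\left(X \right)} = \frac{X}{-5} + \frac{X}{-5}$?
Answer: $\frac{223}{192080} \approx 0.001161$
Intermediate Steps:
$J{\left(X \right)} = - \frac{2 X}{5}$ ($J{\left(X \right)} = X \left(- \frac{1}{5}\right) + X \left(- \frac{1}{5}\right) = - \frac{X}{5} - \frac{X}{5} = - \frac{2 X}{5}$)
$\frac{J{\left(-6 \right)} 29 - 25}{\left(5 \left(-2\right) - 4\right)^{4}} = \frac{\left(- \frac{2}{5}\right) \left(-6\right) 29 - 25}{\left(5 \left(-2\right) - 4\right)^{4}} = \frac{\frac{12}{5} \cdot 29 - 25}{\left(-10 - 4\right)^{4}} = \frac{\frac{348}{5} - 25}{\left(-14\right)^{4}} = \frac{223}{5 \cdot 38416} = \frac{223}{5} \cdot \frac{1}{38416} = \frac{223}{192080}$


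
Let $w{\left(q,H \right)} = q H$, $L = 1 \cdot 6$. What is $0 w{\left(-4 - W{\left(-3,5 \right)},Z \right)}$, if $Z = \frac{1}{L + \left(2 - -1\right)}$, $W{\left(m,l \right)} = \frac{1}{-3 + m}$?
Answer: $0$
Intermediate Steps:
$L = 6$
$Z = \frac{1}{9}$ ($Z = \frac{1}{6 + \left(2 - -1\right)} = \frac{1}{6 + \left(2 + 1\right)} = \frac{1}{6 + 3} = \frac{1}{9} \approx 0.11111$)
$w{\left(q,H \right)} = H q$
$0 w{\left(-4 - W{\left(-3,5 \right)},Z \right)} = 0 \frac{-4 - \frac{1}{-3 - 3}}{9} = 0 \frac{-4 - \frac{1}{-6}}{9} = 0 \frac{-4 - - \frac{1}{6}}{9} = 0 \frac{-4 + \frac{1}{6}}{9} = 0 \cdot \frac{1}{9} \left(- \frac{23}{6}\right) = 0 \left(- \frac{23}{54}\right) = 0$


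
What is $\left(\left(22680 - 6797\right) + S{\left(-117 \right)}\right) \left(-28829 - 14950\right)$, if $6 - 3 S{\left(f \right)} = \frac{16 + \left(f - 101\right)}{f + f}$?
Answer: $- \frac{81363767662}{117} \approx -6.9542 \cdot 10^{8}$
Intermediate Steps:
$S{\left(f \right)} = 2 - \frac{-85 + f}{6 f}$ ($S{\left(f \right)} = 2 - \frac{\left(16 + \left(f - 101\right)\right) \frac{1}{f + f}}{3} = 2 - \frac{\left(16 + \left(-101 + f\right)\right) \frac{1}{2 f}}{3} = 2 - \frac{\left(-85 + f\right) \frac{1}{2 f}}{3} = 2 - \frac{\frac{1}{2} \frac{1}{f} \left(-85 + f\right)}{3} = 2 - \frac{-85 + f}{6 f}$)
$\left(\left(22680 - 6797\right) + S{\left(-117 \right)}\right) \left(-28829 - 14950\right) = \left(\left(22680 - 6797\right) + \frac{85 + 11 \left(-117\right)}{6 \left(-117\right)}\right) \left(-28829 - 14950\right) = \left(15883 + \frac{1}{6} \left(- \frac{1}{117}\right) \left(85 - 1287\right)\right) \left(-43779\right) = \left(15883 + \frac{1}{6} \left(- \frac{1}{117}\right) \left(-1202\right)\right) \left(-43779\right) = \left(15883 + \frac{601}{351}\right) \left(-43779\right) = \frac{5575534}{351} \left(-43779\right) = - \frac{81363767662}{117}$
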